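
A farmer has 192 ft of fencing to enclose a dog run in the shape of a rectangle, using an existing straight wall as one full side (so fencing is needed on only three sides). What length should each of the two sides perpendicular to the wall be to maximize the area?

48

Let the sides perpendicular to the wall have length x and the parallel side y, so 2x + y = 192 and the area is A = xy = x(192 − 2x).
A'(x) = 192 − 4x = 0 gives x = 48, and A''(x) = −4 < 0 confirms a maximum.
Then y = 192 − 2·48 = 96 and A = 4608.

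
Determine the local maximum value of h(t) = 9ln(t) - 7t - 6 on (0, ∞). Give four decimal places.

-12.7382

h'(t) = 9/t − 7 = 0 gives t = 9/7.
h''(t) = -9/t², which is negative for t > 0, so this is a local maximum.
h(9/7) = 9·ln(9/7) - 9 - 6 ≈ -12.7382.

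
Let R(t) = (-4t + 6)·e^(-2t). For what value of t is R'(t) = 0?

2

By the product rule, R'(t) = (8t - 16)·e^(-2t). Since e^(-2t) > 0, the only critical point is t = 2.
R''(2) has the same sign as 8 > 0, so this is a local minimum.
R(2) = (-2)·e^(-4) ≈ -0.0366.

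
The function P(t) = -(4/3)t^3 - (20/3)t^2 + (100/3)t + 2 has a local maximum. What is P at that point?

P'(t) = -4t^2 - (40/3)t + 100/3 = 0 at t = -5, 5/3.
Since P''(t) = -8t - 40/3, we get P''(-5) = 80/3 > 0 ⇒ local minimum; P''(5/3) = -80/3 < 0 ⇒ local maximum.
The local maximum is P(5/3) = 2662/81.

2662/81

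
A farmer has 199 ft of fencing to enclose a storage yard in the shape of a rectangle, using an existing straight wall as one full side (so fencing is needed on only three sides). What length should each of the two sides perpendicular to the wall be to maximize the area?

Let the sides perpendicular to the wall have length x and the parallel side y, so 2x + y = 199 and the area is A = xy = x(199 − 2x).
A'(x) = 199 − 4x = 0 gives x = 199/4, and A''(x) = −4 < 0 confirms a maximum.
Then y = 199 − 2·199/4 = 199/2 and A = 39601/8.

199/4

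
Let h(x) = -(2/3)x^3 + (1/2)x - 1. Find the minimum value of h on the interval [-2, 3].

-35/2

Differentiating, h'(x) = -2x^2 + 1/2; which vanishes at x = -1/2 and x = 1/2.
Candidates: h(-2) = 10/3,  h(-1/2) = -7/6,  h(1/2) = -5/6,  h(3) = -35/2.
Hence the absolute minimum is -35/2 at x = 3.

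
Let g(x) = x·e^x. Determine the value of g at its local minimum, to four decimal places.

-0.3679

By the product rule, g'(x) = (x + 1)·e^x. Since e^x > 0, the only critical point is x = -1.
g''(-1) has the same sign as 1 > 0, so this is a local minimum.
g(-1) = (-1)·e^(-1) ≈ -0.3679.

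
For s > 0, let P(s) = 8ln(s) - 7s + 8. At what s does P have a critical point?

8/7

P'(s) = 8/s − 7 = 0 gives s = 8/7.
P''(s) = -8/s², which is negative for s > 0, so this is a local maximum.
P(8/7) = 8·ln(8/7) - 8 + 8 ≈ 1.0683.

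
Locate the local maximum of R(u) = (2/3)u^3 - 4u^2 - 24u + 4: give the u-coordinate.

-2

R'(u) = 2u^2 - 8u - 24. Setting R'(u) = 0 gives u ∈ {-2, 6}.
R''(u) = 4u - 8. R''(-2) = -16 < 0 ⇒ local maximum; R''(6) = 16 > 0 ⇒ local minimum.
The local maximum is R(-2) = 92/3.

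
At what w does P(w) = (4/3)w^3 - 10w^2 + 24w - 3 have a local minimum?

3

P'(w) = 4w^2 - 20w + 24. Setting P'(w) = 0 gives w ∈ {2, 3}.
P''(w) = 8w - 20. P''(2) = -4 < 0 ⇒ local maximum; P''(3) = 4 > 0 ⇒ local minimum.
Thus P has its local minimum at w = 3, with value 15.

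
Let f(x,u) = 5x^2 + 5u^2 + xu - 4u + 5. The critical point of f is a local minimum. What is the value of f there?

∂f/∂x = 10x + u = 0 and ∂f/∂u = x + 10u - 4 = 0, so (x, u) = (-4/99, 40/99).
The Hessian has f_{xx} = 10, f_{uu} = 10, f_{xu} = 1, giving D = 99 > 0 with f_{xx} > 0, so the point is a local minimum.
f(-4/99, 40/99) = 415/99.

415/99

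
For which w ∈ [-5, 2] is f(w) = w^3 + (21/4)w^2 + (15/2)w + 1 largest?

Differentiating, f'(w) = 3w^2 + (21/2)w + 15/2; which vanishes at w = -5/2 and w = -1.
Compare values at every candidate in [-5, 2]: f(-5) = -121/4,  f(-5/2) = -9/16,  f(-1) = -9/4,  f(2) = 45.
So the maximum is f(2) = 45.

2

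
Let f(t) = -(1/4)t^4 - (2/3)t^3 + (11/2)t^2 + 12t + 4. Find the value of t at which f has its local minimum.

f'(t) = -t^3 - 2t^2 + 11t + 12 = 0 at t = -4, -1, 3.
Since f''(t) = -3t^2 - 4t + 11, we get f''(-4) = -21 < 0 ⇒ local maximum; f''(-1) = 12 > 0 ⇒ local minimum; f''(3) = -28 < 0 ⇒ local maximum.
Thus f has its local minimum at t = -1, with value -25/12.

-1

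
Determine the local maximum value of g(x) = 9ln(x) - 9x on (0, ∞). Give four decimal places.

-9.0000

g'(x) = 9/x − 9 = 0 gives x = 1.
g''(x) = -9/x², which is negative for x > 0, so this is a local maximum.
g(1) = 9·ln(1) - 9 ≈ -9.0000.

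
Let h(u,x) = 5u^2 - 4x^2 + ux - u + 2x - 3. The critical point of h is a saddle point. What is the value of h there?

∂h/∂u = 10u + x - 1 = 0 and ∂h/∂x = u - 8x + 2 = 0, so (u, x) = (2/27, 7/27).
The Hessian has h_{uu} = 10, h_{xx} = -8, h_{ux} = 1, giving D = -81 < 0, so the point is a saddle point.
h(2/27, 7/27) = -25/9.

-25/9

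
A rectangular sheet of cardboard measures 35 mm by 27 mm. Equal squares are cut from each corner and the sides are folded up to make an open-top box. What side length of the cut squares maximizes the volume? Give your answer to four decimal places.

5.0392

With cut size x, the volume is V(x) = x(35 − 2x)(27 − 2x) for 0 < x < 13.5.
V'(x) = 12x^2 − 248x + 945. Setting V'(x) = 0 gives x ≈ 5.0392 (the root in (0, 13.5)).
V''(x) = 24x − 248 is negative there, so this is the maximum; V ≈ 2125.0979.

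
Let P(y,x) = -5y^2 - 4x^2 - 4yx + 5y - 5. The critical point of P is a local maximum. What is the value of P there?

∂P/∂y = -10y - 4x + 5 = 0 and ∂P/∂x = -4y - 8x = 0, so (y, x) = (5/8, -5/16).
The Hessian has P_{yy} = -10, P_{xx} = -8, P_{yx} = -4, giving D = 64 > 0 with P_{yy} < 0, so the point is a local maximum.
P(5/8, -5/16) = -55/16.

-55/16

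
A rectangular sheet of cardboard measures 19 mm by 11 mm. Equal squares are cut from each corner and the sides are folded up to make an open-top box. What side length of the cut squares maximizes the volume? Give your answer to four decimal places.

2.2462

With cut size x, the volume is V(x) = x(19 − 2x)(11 − 2x) for 0 < x < 5.5.
V'(x) = 12x^2 − 120x + 209. Setting V'(x) = 0 gives x ≈ 2.2462 (the root in (0, 5.5)).
V''(x) = 24x − 120 is negative there, so this is the maximum; V ≈ 212.0630.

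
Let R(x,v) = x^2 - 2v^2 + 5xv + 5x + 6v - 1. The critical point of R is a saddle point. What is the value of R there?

∂R/∂x = 2x + 5v + 5 = 0 and ∂R/∂v = 5x - 4v + 6 = 0, so (x, v) = (-50/33, -13/33).
The Hessian has R_{xx} = 2, R_{vv} = -4, R_{xv} = 5, giving D = -33 < 0, so the point is a saddle point.
R(-50/33, -13/33) = -197/33.

-197/33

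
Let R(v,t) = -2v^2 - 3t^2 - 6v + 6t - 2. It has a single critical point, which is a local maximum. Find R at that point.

∂R/∂v = -4v - 6 = 0 and ∂R/∂t = -6t + 6 = 0, so (v, t) = (-3/2, 1).
The Hessian has R_{vv} = -4, R_{tt} = -6, R_{vt} = 0, giving D = 24 > 0 with R_{vv} < 0, so the point is a local maximum.
R(-3/2, 1) = 11/2.

11/2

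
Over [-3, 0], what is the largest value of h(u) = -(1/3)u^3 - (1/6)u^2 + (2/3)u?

Differentiating, h'(u) = -u^2 - (1/3)u + 2/3; whose only zero in [-3, 0] is u = -1.
Compare values at every candidate in [-3, 0]: h(-3) = 11/2, h(-1) = -1/2, h(0) = 0.
The maximum over the interval is 11/2, attained at u = -3.

11/2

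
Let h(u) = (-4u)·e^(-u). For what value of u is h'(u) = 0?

1

Differentiating with the product rule gives h'(u) = (4u - 4)·e^(-u). Since e^(-u) > 0, the only critical point is u = 1.
h''(1) has the same sign as 4 > 0, so this is a local minimum.
h(1) = (-4)·e^(-1) ≈ -1.4715.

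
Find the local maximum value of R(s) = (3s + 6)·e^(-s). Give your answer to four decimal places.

By the product rule, R'(s) = (-3s - 3)·e^(-s). Since e^(-s) > 0, the only critical point is s = -1.
R''(-1) has the same sign as -3 < 0, so this is a local maximum.
R(-1) = (3)·e^(1) ≈ 8.1548.

8.1548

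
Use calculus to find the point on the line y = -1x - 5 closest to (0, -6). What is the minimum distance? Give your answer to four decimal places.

0.7071

Minimize D(x)^2 = (x + 0)^2 + (-x + 1)^2.
d/dx[D^2] = 2(x + 0) + 2·(-1)·(-x + 1) = 0 ⇒ x = 1/2.
Then y = -11/2 and the distance is √(1/2) ≈ 0.7071.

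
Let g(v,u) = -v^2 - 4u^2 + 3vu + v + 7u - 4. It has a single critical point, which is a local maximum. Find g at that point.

46/7

∂g/∂v = -2v + 3u + 1 = 0 and ∂g/∂u = 3v - 8u + 7 = 0, so (v, u) = (29/7, 17/7).
The Hessian has g_{vv} = -2, g_{uu} = -8, g_{vu} = 3, giving D = 7 > 0 with g_{vv} < 0, so the point is a local maximum.
g(29/7, 17/7) = 46/7.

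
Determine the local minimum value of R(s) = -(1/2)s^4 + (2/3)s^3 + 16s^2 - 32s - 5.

-125/6

R'(s) = -2s^3 + 2s^2 + 32s - 32 = 0 at s = -4, 1, 4.
Since R''(s) = -6s^2 + 4s + 32, we get R''(-4) = -80 < 0 ⇒ local maximum; R''(1) = 30 > 0 ⇒ local minimum; R''(4) = -48 < 0 ⇒ local maximum.
The local minimum is R(1) = -125/6.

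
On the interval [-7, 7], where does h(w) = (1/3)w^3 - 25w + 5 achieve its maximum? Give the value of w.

-5

h'(w) = w^2 - 25, which vanishes at w = -5 and w = 5.
Candidates: h(-7) = 197/3; h(-5) = 265/3; h(5) = -235/3; h(7) = -167/3.
The maximum over the interval is 265/3, attained at w = -5.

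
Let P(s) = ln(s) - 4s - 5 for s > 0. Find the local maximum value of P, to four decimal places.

P'(s) = 1/s − 4 = 0 gives s = 1/4.
P''(s) = -1/s², which is negative for s > 0, so this is a local maximum.
P(1/4) = 1·ln(1/4) - 1 - 5 ≈ -7.3863.

-7.3863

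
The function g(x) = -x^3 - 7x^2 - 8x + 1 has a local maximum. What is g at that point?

95/27

Critical points: g'(x) = -3x^2 - 14x - 8 vanishes at x = -4, -2/3.
Since g''(x) = -6x - 14, we get g''(-4) = 10 > 0 ⇒ local minimum; g''(-2/3) = -10 < 0 ⇒ local maximum.
The local maximum is g(-2/3) = 95/27.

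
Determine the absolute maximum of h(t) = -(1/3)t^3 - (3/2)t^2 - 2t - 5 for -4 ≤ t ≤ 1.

1/3

The derivative is -t^2 - 3t - 2, which vanishes at t = -2 and t = -1.
Compare values at every candidate in [-4, 1]: h(-4) = 1/3,  h(-2) = -13/3,  h(-1) = -25/6,  h(1) = -53/6.
So the maximum is h(-4) = 1/3.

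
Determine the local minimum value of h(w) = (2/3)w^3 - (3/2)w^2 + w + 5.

31/6

h'(w) = 2w^2 - 3w + 1. Setting h'(w) = 0 gives w ∈ {1/2, 1}.
h''(w) = 4w - 3. h''(1/2) = -1 < 0 ⇒ local maximum; h''(1) = 1 > 0 ⇒ local minimum.
Thus h has its local minimum at w = 1, with value 31/6.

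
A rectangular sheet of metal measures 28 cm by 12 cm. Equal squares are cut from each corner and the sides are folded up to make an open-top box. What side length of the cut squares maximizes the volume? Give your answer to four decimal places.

2.6115

With cut size x, the volume is V(x) = x(28 − 2x)(12 − 2x) for 0 < x < 6.
V'(x) = 12x^2 − 160x + 336. Setting V'(x) = 0 gives x ≈ 2.6115 (the root in (0, 6)).
V''(x) = 24x − 160 is negative there, so this is the maximum; V ≈ 403.1104.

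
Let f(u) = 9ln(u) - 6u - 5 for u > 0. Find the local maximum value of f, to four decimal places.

-10.3508

f'(u) = 9/u − 6 = 0 gives u = 3/2.
f''(u) = -9/u², which is negative for u > 0, so this is a local maximum.
f(3/2) = 9·ln(3/2) - 9 - 5 ≈ -10.3508.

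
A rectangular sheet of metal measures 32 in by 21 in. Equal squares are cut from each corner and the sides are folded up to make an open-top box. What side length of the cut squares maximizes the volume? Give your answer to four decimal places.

4.1400

With cut size x, the volume is V(x) = x(32 − 2x)(21 − 2x) for 0 < x < 10.5.
V'(x) = 12x^2 − 212x + 672. Setting V'(x) = 0 gives x ≈ 4.1400 (the root in (0, 10.5)).
V''(x) = 24x − 212 is negative there, so this is the maximum; V ≈ 1249.1142.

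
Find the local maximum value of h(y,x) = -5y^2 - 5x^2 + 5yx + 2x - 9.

∂h/∂y = -10y + 5x = 0 and ∂h/∂x = 5y - 10x + 2 = 0, so (y, x) = (2/15, 4/15).
The Hessian has h_{yy} = -10, h_{xx} = -10, h_{yx} = 5, giving D = 75 > 0 with h_{yy} < 0, so the point is a local maximum.
h(2/15, 4/15) = -131/15.

-131/15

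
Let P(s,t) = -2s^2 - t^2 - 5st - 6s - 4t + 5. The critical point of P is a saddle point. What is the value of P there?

∂P/∂s = -4s - 5t - 6 = 0 and ∂P/∂t = -5s - 2t - 4 = 0, so (s, t) = (-8/17, -14/17).
The Hessian has P_{ss} = -4, P_{tt} = -2, P_{st} = -5, giving D = -17 < 0, so the point is a saddle point.
P(-8/17, -14/17) = 137/17.

137/17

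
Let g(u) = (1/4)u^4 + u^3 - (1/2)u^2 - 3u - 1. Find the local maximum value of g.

3/4

Critical points: g'(u) = u^3 + 3u^2 - u - 3 vanishes at u = -3, -1, 1.
Second-derivative test with g''(u) = 3u^2 + 6u - 1: g''(-3) = 8 > 0 ⇒ local minimum; g''(-1) = -4 < 0 ⇒ local maximum; g''(1) = 8 > 0 ⇒ local minimum.
So the local maximum value is g(-1) = 3/4.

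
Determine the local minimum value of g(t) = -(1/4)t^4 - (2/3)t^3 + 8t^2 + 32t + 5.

g'(t) = -t^3 - 2t^2 + 16t + 32 = 0 at t = -4, -2, 4.
Second-derivative test with g''(t) = -3t^2 - 4t + 16: g''(-4) = -16 < 0 ⇒ local maximum; g''(-2) = 12 > 0 ⇒ local minimum; g''(4) = -48 < 0 ⇒ local maximum.
So the local minimum value is g(-2) = -77/3.

-77/3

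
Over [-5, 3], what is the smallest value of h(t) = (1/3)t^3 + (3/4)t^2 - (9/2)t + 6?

Differentiating, h'(t) = t^2 + (3/2)t - 9/2; which vanishes at t = -3 and t = 3/2.
Evaluating at the critical points and endpoints: h(-5) = 67/12, h(-3) = 69/4, h(3/2) = 33/16, h(3) = 33/4.
The minimum over the interval is 33/16, attained at t = 3/2.

33/16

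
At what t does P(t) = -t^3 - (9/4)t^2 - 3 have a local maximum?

0

Critical points: P'(t) = -3t^2 - (9/2)t vanishes at t = -3/2, 0.
P''(t) = -6t - 9/2. P''(-3/2) = 9/2 > 0 ⇒ local minimum; P''(0) = -9/2 < 0 ⇒ local maximum.
The local maximum is P(0) = -3.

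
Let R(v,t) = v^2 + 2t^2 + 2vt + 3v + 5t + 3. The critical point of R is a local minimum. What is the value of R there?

-1/4

∂R/∂v = 2v + 2t + 3 = 0 and ∂R/∂t = 2v + 4t + 5 = 0, so (v, t) = (-1/2, -1).
The Hessian has R_{vv} = 2, R_{tt} = 4, R_{vt} = 2, giving D = 4 > 0 with R_{vv} > 0, so the point is a local minimum.
R(-1/2, -1) = -1/4.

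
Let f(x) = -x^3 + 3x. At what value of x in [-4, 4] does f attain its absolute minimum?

4

The derivative is -3x^2 + 3, which vanishes at x = -1 and x = 1.
Evaluating at the critical points and endpoints: f(-4) = 52, f(-1) = -2, f(1) = 2, f(4) = -52.
The minimum over the interval is -52, attained at x = 4.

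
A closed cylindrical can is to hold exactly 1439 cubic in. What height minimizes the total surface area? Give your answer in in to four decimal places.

With radius r and height h, πr²h = 1439 so h = 1439/(πr²), and S(r) = 2πr² + 2πrh = 2πr² + 2·1439/r.
S'(r) = 4πr − 2·1439/r² = 0 ⇒ r³ = 1439/(2π), so r ≈ 6.1182 and h = 2r ≈ 12.2365.
S''(r) = 4π + 4·1439/r³ > 0, so this is the minimum; S ≈ 705.5943.

12.2365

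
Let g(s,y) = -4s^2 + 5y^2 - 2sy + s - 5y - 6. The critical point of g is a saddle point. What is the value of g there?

-29/4

∂g/∂s = -8s - 2y + 1 = 0 and ∂g/∂y = -2s + 10y - 5 = 0, so (s, y) = (0, 1/2).
The Hessian has g_{ss} = -8, g_{yy} = 10, g_{sy} = -2, giving D = -84 < 0, so the point is a saddle point.
g(0, 1/2) = -29/4.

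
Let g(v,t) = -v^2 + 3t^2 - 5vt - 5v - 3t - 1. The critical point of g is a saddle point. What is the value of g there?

∂g/∂v = -2v - 5t - 5 = 0 and ∂g/∂t = -5v + 6t - 3 = 0, so (v, t) = (-45/37, -19/37).
The Hessian has g_{vv} = -2, g_{tt} = 6, g_{vt} = -5, giving D = -37 < 0, so the point is a saddle point.
g(-45/37, -19/37) = 104/37.

104/37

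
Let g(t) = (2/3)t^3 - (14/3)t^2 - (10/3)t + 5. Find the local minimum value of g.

-45

Critical points: g'(t) = 2t^2 - (28/3)t - 10/3 vanishes at t = -1/3, 5.
Second-derivative test with g''(t) = 4t - 28/3: g''(-1/3) = -32/3 < 0 ⇒ local maximum; g''(5) = 32/3 > 0 ⇒ local minimum.
The local minimum is g(5) = -45.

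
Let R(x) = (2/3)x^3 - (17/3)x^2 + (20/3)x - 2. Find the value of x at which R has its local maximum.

2/3

R'(x) = 2x^2 - (34/3)x + 20/3. Setting R'(x) = 0 gives x ∈ {2/3, 5}.
Since R''(x) = 4x - 34/3, we get R''(2/3) = -26/3 < 0 ⇒ local maximum; R''(5) = 26/3 > 0 ⇒ local minimum.
The local maximum is R(2/3) = 10/81.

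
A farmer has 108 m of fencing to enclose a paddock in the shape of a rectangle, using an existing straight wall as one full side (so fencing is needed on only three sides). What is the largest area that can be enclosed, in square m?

1458

Let the sides perpendicular to the wall have length x and the parallel side y, so 2x + y = 108 and the area is A = xy = x(108 − 2x).
A'(x) = 108 − 4x = 0 gives x = 27, and A''(x) = −4 < 0 confirms a maximum.
Then y = 108 − 2·27 = 54 and A = 1458.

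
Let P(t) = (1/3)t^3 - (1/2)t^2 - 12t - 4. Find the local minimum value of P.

P'(t) = t^2 - t - 12. Setting P'(t) = 0 gives t ∈ {-3, 4}.
P''(t) = 2t - 1. P''(-3) = -7 < 0 ⇒ local maximum; P''(4) = 7 > 0 ⇒ local minimum.
So the local minimum value is P(4) = -116/3.

-116/3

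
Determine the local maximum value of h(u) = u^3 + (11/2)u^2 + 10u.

-6

Critical points: h'(u) = 3u^2 + 11u + 10 vanishes at u = -2, -5/3.
Second-derivative test with h''(u) = 6u + 11: h''(-2) = -1 < 0 ⇒ local maximum; h''(-5/3) = 1 > 0 ⇒ local minimum.
Thus h has its local maximum at u = -2, with value -6.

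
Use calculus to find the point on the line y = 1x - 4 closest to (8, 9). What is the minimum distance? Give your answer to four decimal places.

3.5355

Minimize D(x)^2 = (x - 8)^2 + (x - 13)^2.
d/dx[D^2] = 2(x - 8) + 2·1·(x - 13) = 0 ⇒ x = 21/2.
Then y = 13/2 and the distance is √(25/2) ≈ 3.5355.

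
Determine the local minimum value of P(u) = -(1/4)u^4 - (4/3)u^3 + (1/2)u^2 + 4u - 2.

P'(u) = -u^3 - 4u^2 + u + 4. Setting P'(u) = 0 gives u ∈ {-4, -1, 1}.
Second-derivative test with P''(u) = -3u^2 - 8u + 1: P''(-4) = -15 < 0 ⇒ local maximum; P''(-1) = 6 > 0 ⇒ local minimum; P''(1) = -10 < 0 ⇒ local maximum.
The local minimum is P(-1) = -53/12.

-53/12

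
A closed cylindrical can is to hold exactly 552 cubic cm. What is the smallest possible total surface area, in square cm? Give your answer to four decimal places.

With radius r and height h, πr²h = 552 so h = 552/(πr²), and S(r) = 2πr² + 2πrh = 2πr² + 2·552/r.
S'(r) = 4πr − 2·552/r² = 0 ⇒ r³ = 552/(2π), so r ≈ 4.4455 and h = 2r ≈ 8.8910.
S''(r) = 4π + 4·552/r³ > 0, so this is the minimum; S ≈ 372.5123.

372.5123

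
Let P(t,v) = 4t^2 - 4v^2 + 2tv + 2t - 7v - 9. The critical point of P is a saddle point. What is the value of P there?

-101/17

∂P/∂t = 8t + 2v + 2 = 0 and ∂P/∂v = 2t - 8v - 7 = 0, so (t, v) = (-1/34, -15/17).
The Hessian has P_{tt} = 8, P_{vv} = -8, P_{tv} = 2, giving D = -68 < 0, so the point is a saddle point.
P(-1/34, -15/17) = -101/17.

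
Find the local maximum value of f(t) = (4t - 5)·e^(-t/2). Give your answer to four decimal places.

Differentiating with the product rule gives f'(t) = (-2t + 13/2)·e^(-t/2). Since e^(-t/2) > 0, the only critical point is t = 13/4.
f''(13/4) has the same sign as -2 < 0, so this is a local maximum.
f(13/4) = (8)·e^(-13/8) ≈ 1.5753.

1.5753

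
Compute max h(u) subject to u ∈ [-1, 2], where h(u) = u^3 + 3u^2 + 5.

25

Differentiating, h'(u) = 3u^2 + 6u; whose only zero in [-1, 2] is u = 0.
Compare values at every candidate in [-1, 2]: h(-1) = 7,  h(0) = 5,  h(2) = 25.
So the maximum is h(2) = 25.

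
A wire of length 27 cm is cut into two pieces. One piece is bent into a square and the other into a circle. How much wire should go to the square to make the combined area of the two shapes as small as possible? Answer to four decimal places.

15.1227

Let x be the length used for the square. Square side x/4; circle radius (27−x)/(2π).
A(x) = (x/4)² + π·((27−x)/(2π))² = x²/16 + (27−x)²/(4π) for 0 ≤ x ≤ 27. A'(x) = x/8 − (27−x)/(2π) = 0 gives x = 4·27/(π+4) ≈ 15.1227.
A'' = 1/8 + 1/(2π) > 0, so this gives the minimum combined area; x ≈ 15.1227 cm to the square.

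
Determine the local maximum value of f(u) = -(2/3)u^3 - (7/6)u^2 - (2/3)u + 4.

33/8

Critical points: f'(u) = -2u^2 - (7/3)u - 2/3 vanishes at u = -2/3, -1/2.
f''(u) = -4u - 7/3. f''(-2/3) = 1/3 > 0 ⇒ local minimum; f''(-1/2) = -1/3 < 0 ⇒ local maximum.
Thus f has its local maximum at u = -1/2, with value 33/8.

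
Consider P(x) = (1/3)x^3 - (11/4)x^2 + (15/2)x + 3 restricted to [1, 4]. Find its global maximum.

31/3

Differentiating, P'(x) = x^2 - (11/2)x + 15/2; which vanishes at x = 5/2 and x = 3.
Candidates: P(1) = 97/12, P(5/2) = 469/48, P(3) = 39/4, P(4) = 31/3.
The maximum over the interval is 31/3, attained at x = 4.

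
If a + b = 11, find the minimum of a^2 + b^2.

With a + b = 11, a^2 + b^2 = a^2 + (11 − a)^2.
The derivative 2a − 2(11 − a) = 4a − 22 vanishes at a = 11/2; second derivative 4 > 0, a minimum.
The minimum is 2·(11/2)^2 = 121/2.

121/2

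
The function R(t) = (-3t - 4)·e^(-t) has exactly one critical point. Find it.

-1/3

R'(t) = (-3)·e^(-t) + (-3t - 4)·(-1)·e^(-t) = (3t + 1)·e^(-t). Since e^(-t) > 0, the only critical point is t = -1/3.
R''(-1/3) has the same sign as 3 > 0, so this is a local minimum.
R(-1/3) = (-3)·e^(1/3) ≈ -4.1868.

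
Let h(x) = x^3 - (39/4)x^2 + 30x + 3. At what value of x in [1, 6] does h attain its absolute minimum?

Differentiating, h'(x) = 3x^2 - (39/2)x + 30; which vanishes at x = 5/2 and x = 4.
Candidates: h(1) = 97/4, h(5/2) = 523/16, h(4) = 31, h(6) = 48.
The minimum over the interval is 97/4, attained at x = 1.

1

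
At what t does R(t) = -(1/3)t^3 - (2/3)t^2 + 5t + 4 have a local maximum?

5/3

R'(t) = -t^2 - (4/3)t + 5 = 0 at t = -3, 5/3.
R''(t) = -2t - 4/3. R''(-3) = 14/3 > 0 ⇒ local minimum; R''(5/3) = -14/3 < 0 ⇒ local maximum.
The local maximum is R(5/3) = 724/81.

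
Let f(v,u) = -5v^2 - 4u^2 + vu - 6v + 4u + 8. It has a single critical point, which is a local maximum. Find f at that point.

832/79

∂f/∂v = -10v + u - 6 = 0 and ∂f/∂u = v - 8u + 4 = 0, so (v, u) = (-44/79, 34/79).
The Hessian has f_{vv} = -10, f_{uu} = -8, f_{vu} = 1, giving D = 79 > 0 with f_{vv} < 0, so the point is a local maximum.
f(-44/79, 34/79) = 832/79.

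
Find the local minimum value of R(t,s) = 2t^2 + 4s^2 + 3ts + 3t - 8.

-220/23

∂R/∂t = 4t + 3s + 3 = 0 and ∂R/∂s = 3t + 8s = 0, so (t, s) = (-24/23, 9/23).
The Hessian has R_{tt} = 4, R_{ss} = 8, R_{ts} = 3, giving D = 23 > 0 with R_{tt} > 0, so the point is a local minimum.
R(-24/23, 9/23) = -220/23.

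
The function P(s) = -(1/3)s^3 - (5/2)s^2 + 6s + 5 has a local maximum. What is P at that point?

49/6

Critical points: P'(s) = -s^2 - 5s + 6 vanishes at s = -6, 1.
Since P''(s) = -2s - 5, we get P''(-6) = 7 > 0 ⇒ local minimum; P''(1) = -7 < 0 ⇒ local maximum.
So the local maximum value is P(1) = 49/6.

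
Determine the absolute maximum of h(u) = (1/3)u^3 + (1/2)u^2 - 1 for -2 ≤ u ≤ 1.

h'(u) = u^2 + u, which vanishes at u = -1 and u = 0.
Compare values at every candidate in [-2, 1]: h(-2) = -5/3,  h(-1) = -5/6,  h(0) = -1,  h(1) = -1/6.
Hence the absolute maximum is -1/6 at u = 1.

-1/6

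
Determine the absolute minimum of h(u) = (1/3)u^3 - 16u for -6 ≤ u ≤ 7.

-128/3

Differentiating, h'(u) = u^2 - 16; which vanishes at u = -4 and u = 4.
Candidates: h(-6) = 24,  h(-4) = 128/3,  h(4) = -128/3,  h(7) = 7/3.
So the minimum is h(4) = -128/3.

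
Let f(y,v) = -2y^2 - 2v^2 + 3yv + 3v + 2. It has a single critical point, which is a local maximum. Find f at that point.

32/7

∂f/∂y = -4y + 3v = 0 and ∂f/∂v = 3y - 4v + 3 = 0, so (y, v) = (9/7, 12/7).
The Hessian has f_{yy} = -4, f_{vv} = -4, f_{yv} = 3, giving D = 7 > 0 with f_{yy} < 0, so the point is a local maximum.
f(9/7, 12/7) = 32/7.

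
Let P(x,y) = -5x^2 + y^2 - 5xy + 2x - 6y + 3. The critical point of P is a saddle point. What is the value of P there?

-101/45

∂P/∂x = -10x - 5y + 2 = 0 and ∂P/∂y = -5x + 2y - 6 = 0, so (x, y) = (-26/45, 14/9).
The Hessian has P_{xx} = -10, P_{yy} = 2, P_{xy} = -5, giving D = -45 < 0, so the point is a saddle point.
P(-26/45, 14/9) = -101/45.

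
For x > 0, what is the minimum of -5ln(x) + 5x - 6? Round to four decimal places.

-1.0000

P'(x) = -5/x + 5 = 0 gives x = 1.
P''(x) = 5/x², which is positive for x > 0, so this is a local minimum.
P(1) = -5·ln(1) + 5 - 6 ≈ -1.0000.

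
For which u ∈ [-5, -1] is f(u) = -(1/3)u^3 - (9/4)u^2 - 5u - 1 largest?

f'(u) = -u^2 - (9/2)u - 5, which vanishes at u = -5/2 and u = -2.
Candidates: f(-5) = 113/12; f(-5/2) = 127/48; f(-2) = 8/3; f(-1) = 25/12.
Hence the absolute maximum is 113/12 at u = -5.

-5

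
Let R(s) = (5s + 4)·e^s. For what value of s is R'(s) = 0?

-9/5

By the product rule, R'(s) = (5s + 9)·e^s. Since e^s > 0, the only critical point is s = -9/5.
R''(-9/5) has the same sign as 5 > 0, so this is a local minimum.
R(-9/5) = (-5)·e^(-9/5) ≈ -0.8265.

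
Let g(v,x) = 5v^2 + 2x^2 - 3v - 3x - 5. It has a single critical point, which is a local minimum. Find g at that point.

∂g/∂v = 10v - 3 = 0 and ∂g/∂x = 4x - 3 = 0, so (v, x) = (3/10, 3/4).
The Hessian has g_{vv} = 10, g_{xx} = 4, g_{vx} = 0, giving D = 40 > 0 with g_{vv} > 0, so the point is a local minimum.
g(3/10, 3/4) = -263/40.

-263/40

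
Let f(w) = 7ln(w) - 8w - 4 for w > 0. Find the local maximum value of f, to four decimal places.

f'(w) = 7/w − 8 = 0 gives w = 7/8.
f''(w) = -7/w², which is negative for w > 0, so this is a local maximum.
f(7/8) = 7·ln(7/8) - 7 - 4 ≈ -11.9347.

-11.9347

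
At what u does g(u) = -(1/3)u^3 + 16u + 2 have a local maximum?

g'(u) = -u^2 + 16 = 0 at u = -4, 4.
Second-derivative test with g''(u) = -2u: g''(-4) = 8 > 0 ⇒ local minimum; g''(4) = -8 < 0 ⇒ local maximum.
Thus g has its local maximum at u = 4, with value 134/3.

4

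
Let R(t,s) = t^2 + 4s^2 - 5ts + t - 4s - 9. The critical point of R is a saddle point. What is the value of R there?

-9

∂R/∂t = 2t - 5s + 1 = 0 and ∂R/∂s = -5t + 8s - 4 = 0, so (t, s) = (-4/3, -1/3).
The Hessian has R_{tt} = 2, R_{ss} = 8, R_{ts} = -5, giving D = -9 < 0, so the point is a saddle point.
R(-4/3, -1/3) = -9.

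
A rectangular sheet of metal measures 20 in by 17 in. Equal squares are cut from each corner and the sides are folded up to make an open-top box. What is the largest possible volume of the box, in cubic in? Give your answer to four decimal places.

462.1059

With cut size x, the volume is V(x) = x(20 − 2x)(17 − 2x) for 0 < x < 8.5.
V'(x) = 12x^2 − 148x + 340. Setting V'(x) = 0 gives x ≈ 3.0531 (the root in (0, 8.5)).
V''(x) = 24x − 148 is negative there, so this is the maximum; V ≈ 462.1059.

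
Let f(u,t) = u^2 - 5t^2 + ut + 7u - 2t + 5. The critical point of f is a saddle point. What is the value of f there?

-122/21

∂f/∂u = 2u + t + 7 = 0 and ∂f/∂t = u - 10t - 2 = 0, so (u, t) = (-68/21, -11/21).
The Hessian has f_{uu} = 2, f_{tt} = -10, f_{ut} = 1, giving D = -21 < 0, so the point is a saddle point.
f(-68/21, -11/21) = -122/21.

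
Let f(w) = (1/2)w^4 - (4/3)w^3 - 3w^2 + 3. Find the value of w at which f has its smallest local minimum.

3

Critical points: f'(w) = 2w^3 - 4w^2 - 6w vanishes at w = -1, 0, 3.
Since f''(w) = 6w^2 - 8w - 6, we get f''(-1) = 8 > 0 ⇒ local minimum; f''(0) = -6 < 0 ⇒ local maximum; f''(3) = 24 > 0 ⇒ local minimum.
So the smallest local minimum value is f(3) = -39/2.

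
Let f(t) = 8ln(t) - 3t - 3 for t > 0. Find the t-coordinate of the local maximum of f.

f'(t) = 8/t − 3 = 0 gives t = 8/3.
f''(t) = -8/t², which is negative for t > 0, so this is a local maximum.
f(8/3) = 8·ln(8/3) - 8 - 3 ≈ -3.1534.

8/3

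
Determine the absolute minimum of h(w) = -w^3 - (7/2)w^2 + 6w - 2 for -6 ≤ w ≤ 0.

Differentiating, h'(w) = -3w^2 - 7w + 6; whose only zero in [-6, 0] is w = -3.
Candidates: h(-6) = 52; h(-3) = -49/2; h(0) = -2.
The minimum over the interval is -49/2, attained at w = -3.

-49/2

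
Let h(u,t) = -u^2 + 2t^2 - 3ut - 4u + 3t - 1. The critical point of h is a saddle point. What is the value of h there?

-30/17

∂h/∂u = -2u - 3t - 4 = 0 and ∂h/∂t = -3u + 4t + 3 = 0, so (u, t) = (-7/17, -18/17).
The Hessian has h_{uu} = -2, h_{tt} = 4, h_{ut} = -3, giving D = -17 < 0, so the point is a saddle point.
h(-7/17, -18/17) = -30/17.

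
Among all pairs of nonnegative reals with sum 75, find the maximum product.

5625/4

With x + y = 75, the product is P(x) = x(75 − x).
P'(x) = 75 − 2x = 0 gives x = 75/2; P'' = −2 < 0, so this is the maximum.
P = 75/2·75/2 = 5625/4.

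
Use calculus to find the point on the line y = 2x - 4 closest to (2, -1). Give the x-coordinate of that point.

Minimize D(x)^2 = (x - 2)^2 + (2x - 3)^2.
d/dx[D^2] = 2(x - 2) + 2·2·(2x - 3) = 0 ⇒ x = 8/5.
Then y = -4/5 and the distance is √(1/5) ≈ 0.4472.

8/5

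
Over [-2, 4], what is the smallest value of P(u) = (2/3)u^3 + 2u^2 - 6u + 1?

-7/3

The derivative is 2u^2 + 4u - 6, whose only zero in [-2, 4] is u = 1.
Candidates: P(-2) = 47/3,  P(1) = -7/3,  P(4) = 155/3.
Hence the absolute minimum is -7/3 at u = 1.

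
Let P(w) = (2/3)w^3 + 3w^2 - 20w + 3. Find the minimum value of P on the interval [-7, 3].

The derivative is 2w^2 + 6w - 20, which vanishes at w = -5 and w = 2.
Compare values at every candidate in [-7, 3]: P(-7) = 184/3,  P(-5) = 284/3,  P(2) = -59/3,  P(3) = -12.
The minimum over the interval is -59/3, attained at w = 2.

-59/3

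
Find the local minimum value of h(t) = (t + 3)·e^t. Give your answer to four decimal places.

-0.0183

Differentiating with the product rule gives h'(t) = (t + 4)·e^t. Since e^t > 0, the only critical point is t = -4.
h''(-4) has the same sign as 1 > 0, so this is a local minimum.
h(-4) = (-1)·e^(-4) ≈ -0.0183.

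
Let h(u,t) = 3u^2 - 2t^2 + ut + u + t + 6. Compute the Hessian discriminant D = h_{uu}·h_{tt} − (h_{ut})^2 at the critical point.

-25

∂h/∂u = 6u + t + 1 = 0 and ∂h/∂t = u - 4t + 1 = 0, so (u, t) = (-1/5, 1/5).
The Hessian has h_{uu} = 6, h_{tt} = -4, h_{ut} = 1, giving D = -25 < 0, so the point is a saddle point.
D = (6)·(-4) − (1)^2 = -25.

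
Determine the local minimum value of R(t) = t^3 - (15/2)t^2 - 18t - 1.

Critical points: R'(t) = 3t^2 - 15t - 18 vanishes at t = -1, 6.
Since R''(t) = 6t - 15, we get R''(-1) = -21 < 0 ⇒ local maximum; R''(6) = 21 > 0 ⇒ local minimum.
Thus R has its local minimum at t = 6, with value -163.

-163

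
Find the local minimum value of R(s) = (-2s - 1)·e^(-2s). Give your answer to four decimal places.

-1.0000

By the product rule, R'(s) = (4s)·e^(-2s). Since e^(-2s) > 0, the only critical point is s = 0.
R''(0) has the same sign as 4 > 0, so this is a local minimum.
R(0) = (-1)·e^(0) ≈ -1.0000.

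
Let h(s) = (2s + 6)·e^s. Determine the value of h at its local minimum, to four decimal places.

-0.0366

Differentiating with the product rule gives h'(s) = (2s + 8)·e^s. Since e^s > 0, the only critical point is s = -4.
h''(-4) has the same sign as 2 > 0, so this is a local minimum.
h(-4) = (-2)·e^(-4) ≈ -0.0366.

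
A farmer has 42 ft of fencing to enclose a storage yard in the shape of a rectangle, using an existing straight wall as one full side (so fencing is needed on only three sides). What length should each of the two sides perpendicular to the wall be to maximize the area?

21/2

Let the sides perpendicular to the wall have length x and the parallel side y, so 2x + y = 42 and the area is A = xy = x(42 − 2x).
A'(x) = 42 − 4x = 0 gives x = 21/2, and A''(x) = −4 < 0 confirms a maximum.
Then y = 42 − 2·21/2 = 21 and A = 441/2.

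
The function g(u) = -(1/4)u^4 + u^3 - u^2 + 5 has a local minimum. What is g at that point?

g'(u) = -u^3 + 3u^2 - 2u. Setting g'(u) = 0 gives u ∈ {0, 1, 2}.
g''(u) = -3u^2 + 6u - 2. g''(0) = -2 < 0 ⇒ local maximum; g''(1) = 1 > 0 ⇒ local minimum; g''(2) = -2 < 0 ⇒ local maximum.
Thus g has its local minimum at u = 1, with value 19/4.

19/4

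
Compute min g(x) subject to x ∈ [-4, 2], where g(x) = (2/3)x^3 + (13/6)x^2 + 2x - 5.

Differentiating, g'(x) = 2x^2 + (13/3)x + 2; which vanishes at x = -3/2 and x = -2/3.
Candidates: g(-4) = -21, g(-3/2) = -43/8, g(-2/3) = -451/81, g(2) = 13.
So the minimum is g(-4) = -21.

-21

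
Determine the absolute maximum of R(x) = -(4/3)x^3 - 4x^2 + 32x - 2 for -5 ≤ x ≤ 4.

R'(x) = -4x^2 - 8x + 32, which vanishes at x = -4 and x = 2.
Compare values at every candidate in [-5, 4]: R(-5) = -286/3,  R(-4) = -326/3,  R(2) = 106/3,  R(4) = -70/3.
Hence the absolute maximum is 106/3 at x = 2.

106/3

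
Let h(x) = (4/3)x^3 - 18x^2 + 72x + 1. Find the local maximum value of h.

h'(x) = 4x^2 - 36x + 72. Setting h'(x) = 0 gives x ∈ {3, 6}.
Since h''(x) = 8x - 36, we get h''(3) = -12 < 0 ⇒ local maximum; h''(6) = 12 > 0 ⇒ local minimum.
The local maximum is h(3) = 91.

91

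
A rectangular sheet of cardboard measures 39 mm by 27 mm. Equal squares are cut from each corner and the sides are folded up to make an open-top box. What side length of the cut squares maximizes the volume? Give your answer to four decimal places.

With cut size x, the volume is V(x) = x(39 − 2x)(27 − 2x) for 0 < x < 13.5.
V'(x) = 12x^2 − 264x + 1053. Setting V'(x) = 0 gives x ≈ 5.2337 (the root in (0, 13.5)).
V''(x) = 24x − 264 is negative there, so this is the maximum; V ≈ 2468.8308.

5.2337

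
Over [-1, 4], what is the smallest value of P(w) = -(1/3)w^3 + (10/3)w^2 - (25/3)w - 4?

-824/81

Differentiating, P'(w) = -w^2 + (20/3)w - 25/3; whose only zero in [-1, 4] is w = 5/3.
Evaluating at the critical points and endpoints: P(-1) = 8, P(5/3) = -824/81, P(4) = -16/3.
So the minimum is P(5/3) = -824/81.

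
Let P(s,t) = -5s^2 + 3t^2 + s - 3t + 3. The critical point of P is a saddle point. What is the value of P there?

23/10

∂P/∂s = -10s + 1 = 0 and ∂P/∂t = 6t - 3 = 0, so (s, t) = (1/10, 1/2).
The Hessian has P_{ss} = -10, P_{tt} = 6, P_{st} = 0, giving D = -60 < 0, so the point is a saddle point.
P(1/10, 1/2) = 23/10.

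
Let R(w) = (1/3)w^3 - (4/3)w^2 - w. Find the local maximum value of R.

R'(w) = w^2 - (8/3)w - 1 = 0 at w = -1/3, 3.
R''(w) = 2w - 8/3. R''(-1/3) = -10/3 < 0 ⇒ local maximum; R''(3) = 10/3 > 0 ⇒ local minimum.
Thus R has its local maximum at w = -1/3, with value 14/81.

14/81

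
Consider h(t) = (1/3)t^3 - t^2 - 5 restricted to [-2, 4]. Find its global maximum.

1/3

The derivative is t^2 - 2t, which vanishes at t = 0 and t = 2.
Candidates: h(-2) = -35/3,  h(0) = -5,  h(2) = -19/3,  h(4) = 1/3.
Hence the absolute maximum is 1/3 at t = 4.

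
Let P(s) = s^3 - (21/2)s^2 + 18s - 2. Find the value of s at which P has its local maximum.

P'(s) = 3s^2 - 21s + 18. Setting P'(s) = 0 gives s ∈ {1, 6}.
Since P''(s) = 6s - 21, we get P''(1) = -15 < 0 ⇒ local maximum; P''(6) = 15 > 0 ⇒ local minimum.
Thus P has its local maximum at s = 1, with value 13/2.

1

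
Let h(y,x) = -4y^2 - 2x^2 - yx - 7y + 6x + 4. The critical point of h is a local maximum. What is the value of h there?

408/31

∂h/∂y = -8y - x - 7 = 0 and ∂h/∂x = -y - 4x + 6 = 0, so (y, x) = (-34/31, 55/31).
The Hessian has h_{yy} = -8, h_{xx} = -4, h_{yx} = -1, giving D = 31 > 0 with h_{yy} < 0, so the point is a local maximum.
h(-34/31, 55/31) = 408/31.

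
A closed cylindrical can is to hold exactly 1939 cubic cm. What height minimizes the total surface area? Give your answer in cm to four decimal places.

13.5154

With radius r and height h, πr²h = 1939 so h = 1939/(πr²), and S(r) = 2πr² + 2πrh = 2πr² + 2·1939/r.
S'(r) = 4πr − 2·1939/r² = 0 ⇒ r³ = 1939/(2π), so r ≈ 6.7577 and h = 2r ≈ 13.5154.
S''(r) = 4π + 4·1939/r³ > 0, so this is the minimum; S ≈ 860.7950.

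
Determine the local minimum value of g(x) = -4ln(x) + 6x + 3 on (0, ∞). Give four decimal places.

g'(x) = -4/x + 6 = 0 gives x = 2/3.
g''(x) = 4/x², which is positive for x > 0, so this is a local minimum.
g(2/3) = -4·ln(2/3) + 4 + 3 ≈ 8.6219.

8.6219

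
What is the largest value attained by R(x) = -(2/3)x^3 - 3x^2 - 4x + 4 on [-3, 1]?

Differentiating, R'(x) = -2x^2 - 6x - 4; which vanishes at x = -2 and x = -1.
Evaluating at the critical points and endpoints: R(-3) = 7,  R(-2) = 16/3,  R(-1) = 17/3,  R(1) = -11/3.
The maximum over the interval is 7, attained at x = -3.

7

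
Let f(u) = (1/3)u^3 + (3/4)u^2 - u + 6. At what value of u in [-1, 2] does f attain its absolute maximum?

2

f'(u) = u^2 + (3/2)u - 1, whose only zero in [-1, 2] is u = 1/2.
Compare values at every candidate in [-1, 2]: f(-1) = 89/12, f(1/2) = 275/48, f(2) = 29/3.
Hence the absolute maximum is 29/3 at u = 2.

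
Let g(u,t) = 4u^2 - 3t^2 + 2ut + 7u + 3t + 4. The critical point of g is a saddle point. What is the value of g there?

∂g/∂u = 8u + 2t + 7 = 0 and ∂g/∂t = 2u - 6t + 3 = 0, so (u, t) = (-12/13, 5/26).
The Hessian has g_{uu} = 8, g_{tt} = -6, g_{ut} = 2, giving D = -52 < 0, so the point is a saddle point.
g(-12/13, 5/26) = 55/52.

55/52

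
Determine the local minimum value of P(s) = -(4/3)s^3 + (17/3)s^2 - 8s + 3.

-61/81

P'(s) = -4s^2 + (34/3)s - 8 = 0 at s = 4/3, 3/2.
P''(s) = -8s + 34/3. P''(4/3) = 2/3 > 0 ⇒ local minimum; P''(3/2) = -2/3 < 0 ⇒ local maximum.
The local minimum is P(4/3) = -61/81.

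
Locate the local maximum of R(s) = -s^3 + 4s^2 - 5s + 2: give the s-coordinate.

5/3

Critical points: R'(s) = -3s^2 + 8s - 5 vanishes at s = 1, 5/3.
Since R''(s) = -6s + 8, we get R''(1) = 2 > 0 ⇒ local minimum; R''(5/3) = -2 < 0 ⇒ local maximum.
The local maximum is R(5/3) = 4/27.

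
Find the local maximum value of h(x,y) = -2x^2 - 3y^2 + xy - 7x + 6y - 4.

85/23

∂h/∂x = -4x + y - 7 = 0 and ∂h/∂y = x - 6y + 6 = 0, so (x, y) = (-36/23, 17/23).
The Hessian has h_{xx} = -4, h_{yy} = -6, h_{xy} = 1, giving D = 23 > 0 with h_{xx} < 0, so the point is a local maximum.
h(-36/23, 17/23) = 85/23.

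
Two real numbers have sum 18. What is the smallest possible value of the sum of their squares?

With a + b = 18, a^2 + b^2 = a^2 + (18 − a)^2.
The derivative 2a − 2(18 − a) = 4a − 36 vanishes at a = 9; second derivative 4 > 0, a minimum.
The minimum is 2·(9)^2 = 162.

162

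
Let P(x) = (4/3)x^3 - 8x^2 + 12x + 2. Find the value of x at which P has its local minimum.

P'(x) = 4x^2 - 16x + 12 = 0 at x = 1, 3.
P''(x) = 8x - 16. P''(1) = -8 < 0 ⇒ local maximum; P''(3) = 8 > 0 ⇒ local minimum.
The local minimum is P(3) = 2.

3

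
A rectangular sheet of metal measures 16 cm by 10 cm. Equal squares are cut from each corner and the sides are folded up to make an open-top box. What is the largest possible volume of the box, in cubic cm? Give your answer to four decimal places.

144.0000

With cut size x, the volume is V(x) = x(16 − 2x)(10 − 2x) for 0 < x < 5.
V'(x) = 12x^2 − 104x + 160. Setting V'(x) = 0 gives x ≈ 2.0000 (the root in (0, 5)).
V''(x) = 24x − 104 is negative there, so this is the maximum; V ≈ 144.0000.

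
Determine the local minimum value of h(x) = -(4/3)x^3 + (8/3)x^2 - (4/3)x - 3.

Critical points: h'(x) = -4x^2 + (16/3)x - 4/3 vanishes at x = 1/3, 1.
h''(x) = -8x + 16/3. h''(1/3) = 8/3 > 0 ⇒ local minimum; h''(1) = -8/3 < 0 ⇒ local maximum.
Thus h has its local minimum at x = 1/3, with value -259/81.

-259/81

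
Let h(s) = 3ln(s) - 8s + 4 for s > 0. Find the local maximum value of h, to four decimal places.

-1.9425

h'(s) = 3/s − 8 = 0 gives s = 3/8.
h''(s) = -3/s², which is negative for s > 0, so this is a local maximum.
h(3/8) = 3·ln(3/8) - 3 + 4 ≈ -1.9425.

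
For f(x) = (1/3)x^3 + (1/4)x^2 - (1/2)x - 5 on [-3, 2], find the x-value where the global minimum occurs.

Differentiating, f'(x) = x^2 + (1/2)x - 1/2; which vanishes at x = -1 and x = 1/2.
Compare values at every candidate in [-3, 2]: f(-3) = -41/4; f(-1) = -55/12; f(1/2) = -247/48; f(2) = -7/3.
The minimum over the interval is -41/4, attained at x = -3.

-3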